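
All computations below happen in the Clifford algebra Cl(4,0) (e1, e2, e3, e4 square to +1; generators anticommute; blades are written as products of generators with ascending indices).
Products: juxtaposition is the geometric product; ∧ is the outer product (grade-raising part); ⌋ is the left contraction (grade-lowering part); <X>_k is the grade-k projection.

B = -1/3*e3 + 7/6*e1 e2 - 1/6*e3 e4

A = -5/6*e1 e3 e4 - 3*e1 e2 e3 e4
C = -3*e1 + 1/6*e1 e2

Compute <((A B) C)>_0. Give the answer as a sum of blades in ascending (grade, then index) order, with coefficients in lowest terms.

step 1: -5/36*e1 - 1/2*e1 e2 - 5/18*e1 e4 + 7/2*e3 e4 - e1 e2 e4 - 35/36*e2 e3 e4
step 2: 1/2 - 329/216*e2 - 2/3*e4 + 319/108*e2 e4 - 2233/216*e1 e3 e4 - 7/3*e1 e2 e3 e4
step 3: 1/2
Answer: 1/2


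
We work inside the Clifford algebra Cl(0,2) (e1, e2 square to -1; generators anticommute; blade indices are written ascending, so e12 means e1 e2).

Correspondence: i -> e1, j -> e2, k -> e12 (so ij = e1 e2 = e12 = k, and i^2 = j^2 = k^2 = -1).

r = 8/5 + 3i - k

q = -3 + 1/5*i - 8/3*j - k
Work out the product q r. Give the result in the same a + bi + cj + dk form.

In blades: q = -3 + 1/5*e1 - 8/3*e2 - e12, r = 8/5 + 3*e1 - e12.
Distribute q over r term by term (generator squares from the signature, products reordered to ascending indices): (-3)*r = -24/5 - 9*e1 + 3*e12; (1/5*e1)*r = -3/5 + 8/25*e1 + 1/5*e2; (-8/3*e2)*r = 8/3*e1 - 64/15*e2 + 8*e12; (-e12)*r = -1 - 3*e2 - 8/5*e12.
Sum: -32/5 - 451/75*e1 - 106/15*e2 + 47/5*e12; translating back through the correspondence:
Answer: -32/5 - 451/75*i - 106/15*j + 47/5*k


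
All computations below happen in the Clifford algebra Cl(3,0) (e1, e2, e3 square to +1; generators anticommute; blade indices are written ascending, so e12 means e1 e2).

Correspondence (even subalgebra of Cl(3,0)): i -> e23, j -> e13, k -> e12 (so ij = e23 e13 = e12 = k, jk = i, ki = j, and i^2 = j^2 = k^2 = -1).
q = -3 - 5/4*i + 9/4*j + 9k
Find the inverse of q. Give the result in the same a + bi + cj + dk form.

In blades: q = -3 + 9*e12 + 9/4*e13 - 5/4*e23.
With qbar = -3 - 9*e12 - 9/4*e13 + 5/4*e23 (scalar fixed, mapped units negated), q qbar = 773/8 (the sum of squared coefficients), so q^-1 = qbar / (773/8) = -24/773 - 72/773*e12 - 18/773*e13 + 10/773*e23; translating back:
Answer: -24/773 + 10/773*i - 18/773*j - 72/773*k


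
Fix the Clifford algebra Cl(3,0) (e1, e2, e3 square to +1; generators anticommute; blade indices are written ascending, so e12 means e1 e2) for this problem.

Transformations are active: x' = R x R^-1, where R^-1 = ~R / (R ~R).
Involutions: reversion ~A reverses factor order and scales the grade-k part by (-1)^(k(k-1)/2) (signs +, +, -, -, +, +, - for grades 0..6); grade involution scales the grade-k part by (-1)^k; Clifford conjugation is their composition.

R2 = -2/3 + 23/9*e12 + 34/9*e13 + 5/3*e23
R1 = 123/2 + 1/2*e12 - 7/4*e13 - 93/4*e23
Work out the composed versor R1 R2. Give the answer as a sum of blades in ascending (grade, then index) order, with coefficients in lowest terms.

Distribute over the terms of R1 (each basis-blade product reordered to ascending indices, repeated generators contracted through their squares):
(123/2) R2 = -41 + 943/6*e12 + 697/3*e13 + 205/2*e23
(1/2*e12) R2 = -23/18 - 1/3*e12 + 5/6*e13 - 17/9*e23
(-7/4*e13) R2 = 119/18 + 35/12*e12 + 7/6*e13 - 161/36*e23
(-93/4*e23) R2 = 155/4 - 527/6*e12 + 713/12*e13 + 31/2*e23
Summing the partial products and collecting blades:
Answer: 37/12 + 863/12*e12 + 1175/4*e13 + 4019/36*e23


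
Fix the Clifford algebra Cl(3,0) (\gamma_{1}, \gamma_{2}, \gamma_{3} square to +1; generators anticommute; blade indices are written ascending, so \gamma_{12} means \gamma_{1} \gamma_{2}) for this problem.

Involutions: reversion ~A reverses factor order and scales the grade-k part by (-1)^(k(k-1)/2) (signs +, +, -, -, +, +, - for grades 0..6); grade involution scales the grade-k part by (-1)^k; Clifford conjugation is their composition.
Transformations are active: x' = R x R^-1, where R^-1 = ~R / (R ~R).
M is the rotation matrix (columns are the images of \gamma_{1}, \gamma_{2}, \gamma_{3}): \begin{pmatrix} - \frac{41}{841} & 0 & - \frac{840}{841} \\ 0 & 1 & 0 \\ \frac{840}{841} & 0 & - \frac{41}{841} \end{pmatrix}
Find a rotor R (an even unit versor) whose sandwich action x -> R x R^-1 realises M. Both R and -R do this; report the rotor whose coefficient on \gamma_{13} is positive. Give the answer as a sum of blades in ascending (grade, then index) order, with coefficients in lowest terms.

Method: write R = a + b12*\gamma_{12} + b13*\gamma_{13} + b23*\gamma_{23} with a^2 + b12^2 + b13^2 + b23^2 = 1 (so R^-1 = ~R). Expanding the columns R e_j ~R gives tr M = 4a^2 - 1 and, from the antisymmetric part, M21 - M12 = -4a*b12, M13 - M31 = 4a*b13, M32 - M23 = -4a*b23.
Here tr M = \frac{759}{841}, so a^2 = (1 + tr M)/4 = \frac{400}{841} and a = ±\frac{20}{29}. Taking a = \frac{20}{29}: M21 - M12 = 0, M13 - M31 = -\frac{1680}{841}, M32 - M23 = 0, giving b12 = 0, b13 = -\frac{21}{29}, b23 = 0, i.e. R = \frac{20}{29} - \frac{21}{29} \gamma_{13}.
Its \gamma_{13} coefficient is negative, so report the other preimage -R.
Answer: -\frac{20}{29} + \frac{21}{29} \gamma_{13}. Recall the cover is two-to-one: with M of trace \frac{759}{841}, both preimages act alike, and the stated \gamma_{13} sign chooses the sheet.


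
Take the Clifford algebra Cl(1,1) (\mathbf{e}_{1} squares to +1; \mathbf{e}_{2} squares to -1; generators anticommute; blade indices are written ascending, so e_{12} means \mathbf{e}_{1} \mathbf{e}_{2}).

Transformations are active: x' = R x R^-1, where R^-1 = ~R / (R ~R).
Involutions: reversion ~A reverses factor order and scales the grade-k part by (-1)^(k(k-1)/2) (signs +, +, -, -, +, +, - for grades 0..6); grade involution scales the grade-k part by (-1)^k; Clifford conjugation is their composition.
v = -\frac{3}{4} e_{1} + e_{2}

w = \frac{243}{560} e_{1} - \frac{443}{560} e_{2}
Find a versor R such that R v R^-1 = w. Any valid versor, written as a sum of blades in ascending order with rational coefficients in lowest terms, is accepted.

Construction: equal norms (both -\frac{7}{16}) license R = v + w = -\frac{177}{560} e_{1} + \frac{117}{560} e_{2} — nothing changes along that direction, while (v - w)/2 changes sign, so v maps onto w.
Answer: -\frac{177}{560} e_{1} + \frac{117}{560} e_{2}


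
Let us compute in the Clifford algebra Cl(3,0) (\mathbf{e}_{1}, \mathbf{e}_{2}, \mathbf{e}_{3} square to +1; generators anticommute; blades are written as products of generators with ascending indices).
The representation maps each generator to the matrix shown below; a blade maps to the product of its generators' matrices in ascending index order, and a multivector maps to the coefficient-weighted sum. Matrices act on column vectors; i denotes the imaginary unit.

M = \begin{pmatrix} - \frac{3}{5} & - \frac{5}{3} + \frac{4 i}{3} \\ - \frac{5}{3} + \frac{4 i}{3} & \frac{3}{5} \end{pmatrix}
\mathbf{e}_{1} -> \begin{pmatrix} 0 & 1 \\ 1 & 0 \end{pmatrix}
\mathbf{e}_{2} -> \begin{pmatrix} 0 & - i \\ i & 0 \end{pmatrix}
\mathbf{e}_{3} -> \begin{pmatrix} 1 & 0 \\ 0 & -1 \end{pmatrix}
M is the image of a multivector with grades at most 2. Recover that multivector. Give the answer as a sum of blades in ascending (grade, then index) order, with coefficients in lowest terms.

Method: 1, rho(e_{1}), rho(e_{2}), rho(e_{3}) form a trace-orthogonal basis of the 2x2 complex matrices (tr(X Y) = 2 if X = Y, else 0), so M = m0*1 + m1*rho(e_{1}) + m2*rho(e_{2}) + m3*rho(e_{3}) with m0 = tr(M)/2 = 0, m1 = tr(M rho(e_{1}))/2 = - \frac{5}{3} + \frac{4 i}{3}, m2 = tr(M rho(e_{2}))/2 = 0, m3 = tr(M rho(e_{3}))/2 = - \frac{3}{5}.
Multiplying table entries, the bivector images are rho(e_{1} e_{2}) = i*rho(e_{3}), rho(e_{1} e_{3}) = -i*rho(e_{2}), rho(e_{2} e_{3}) = i*rho(e_{1}); with real blade coefficients the real parts of m0..m3 are the coefficients of 1, e_{1}, e_{2}, e_{3} and the imaginary parts give the bivectors (e_{2} e_{3}: Im m1, e_{1} e_{3}: -Im m2, e_{1} e_{2}: Im m3).
Answer: -\frac{5}{3} e_{1} - \frac{3}{5} e_{3} + \frac{4}{3} e_{2} e_{3}


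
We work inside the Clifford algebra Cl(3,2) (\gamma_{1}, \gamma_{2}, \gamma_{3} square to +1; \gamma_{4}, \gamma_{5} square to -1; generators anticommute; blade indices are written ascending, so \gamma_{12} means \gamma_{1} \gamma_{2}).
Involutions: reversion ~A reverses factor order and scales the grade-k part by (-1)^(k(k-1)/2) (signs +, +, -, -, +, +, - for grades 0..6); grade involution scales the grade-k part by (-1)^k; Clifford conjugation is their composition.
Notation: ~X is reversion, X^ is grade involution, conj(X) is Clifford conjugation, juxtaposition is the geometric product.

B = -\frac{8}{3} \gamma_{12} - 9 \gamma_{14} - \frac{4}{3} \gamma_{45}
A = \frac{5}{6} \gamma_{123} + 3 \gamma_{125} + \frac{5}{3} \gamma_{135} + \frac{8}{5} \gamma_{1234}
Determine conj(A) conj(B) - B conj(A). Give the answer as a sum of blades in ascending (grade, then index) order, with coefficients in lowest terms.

first term: -\frac{20}{9} \gamma_{3} - 8 \gamma_{5} + \frac{72}{5} \gamma_{23} - \frac{64}{15} \gamma_{34} + 4 \gamma_{124} + \frac{20}{9} \gamma_{134} + \frac{15}{2} \gamma_{234} + \frac{40}{9} \gamma_{235} - 27 \gamma_{245} - 15 \gamma_{345} - \frac{32}{15} \gamma_{1235} + \frac{10}{9} \gamma_{12345}
second term: \frac{20}{9} \gamma_{3} + 8 \gamma_{5} - \frac{72}{5} \gamma_{23} + \frac{64}{15} \gamma_{34} + 4 \gamma_{124} + \frac{20}{9} \gamma_{134} + \frac{15}{2} \gamma_{234} + \frac{40}{9} \gamma_{235} - 27 \gamma_{245} - 15 \gamma_{345} - \frac{32}{15} \gamma_{1235} - \frac{10}{9} \gamma_{12345}
Answer: -\frac{40}{9} \gamma_{3} - 16 \gamma_{5} + \frac{144}{5} \gamma_{23} - \frac{128}{15} \gamma_{34} + \frac{20}{9} \gamma_{12345}


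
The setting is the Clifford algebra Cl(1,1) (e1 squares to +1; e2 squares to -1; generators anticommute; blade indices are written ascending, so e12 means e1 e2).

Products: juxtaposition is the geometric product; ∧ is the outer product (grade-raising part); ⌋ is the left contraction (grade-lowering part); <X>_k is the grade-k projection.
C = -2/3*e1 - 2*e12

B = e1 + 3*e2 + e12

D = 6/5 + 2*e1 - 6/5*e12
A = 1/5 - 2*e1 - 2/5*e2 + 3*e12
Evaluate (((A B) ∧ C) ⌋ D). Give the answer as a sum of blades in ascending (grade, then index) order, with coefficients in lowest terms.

step 1: 11/5 - 46/5*e1 - 22/5*e2 - 27/5*e12
step 2: -22/15*e1 - 22/3*e12
step 3: 88/15 + 44/25*e2
Answer: 88/15 + 44/25*e2


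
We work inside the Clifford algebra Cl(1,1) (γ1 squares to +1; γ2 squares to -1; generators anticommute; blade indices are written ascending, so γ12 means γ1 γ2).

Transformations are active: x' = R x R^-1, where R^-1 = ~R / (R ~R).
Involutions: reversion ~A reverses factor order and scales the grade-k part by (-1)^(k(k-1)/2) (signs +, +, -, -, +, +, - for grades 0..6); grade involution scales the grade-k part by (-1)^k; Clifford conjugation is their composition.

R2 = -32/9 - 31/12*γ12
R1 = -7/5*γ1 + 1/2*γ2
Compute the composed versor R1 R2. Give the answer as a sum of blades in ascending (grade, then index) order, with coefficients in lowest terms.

Distribute over the terms of R1 (each basis-blade product reordered to ascending indices, repeated generators contracted through their squares):
(-7/5*γ1) R2 = 224/45*γ1 + 217/60*γ2
(1/2*γ2) R2 = -31/24*γ1 - 16/9*γ2
Summing the partial products and collecting blades:
Answer: 1327/360*γ1 + 331/180*γ2


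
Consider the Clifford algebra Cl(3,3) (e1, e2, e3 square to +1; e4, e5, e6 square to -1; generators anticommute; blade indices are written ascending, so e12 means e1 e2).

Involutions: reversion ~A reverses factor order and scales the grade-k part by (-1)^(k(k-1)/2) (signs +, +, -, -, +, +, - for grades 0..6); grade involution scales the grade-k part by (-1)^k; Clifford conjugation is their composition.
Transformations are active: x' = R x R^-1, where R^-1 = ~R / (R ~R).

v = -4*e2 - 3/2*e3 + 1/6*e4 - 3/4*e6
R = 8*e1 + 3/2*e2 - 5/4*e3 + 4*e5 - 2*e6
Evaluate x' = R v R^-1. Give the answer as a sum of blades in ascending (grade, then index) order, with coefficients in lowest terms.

~R = 8*e1 + 3/2*e2 - 5/4*e3 + 4*e5 - 2*e6, and R ~R = 765/16, so R^-1 = ~R / (765/16).
R v = -45/8 - 32*e12 - 12*e13 + 4/3*e14 - 6*e16 - 29/4*e23 + 1/4*e24 + 16*e25 - 73/8*e26 - 5/24*e34 + 6*e35 - 33/16*e36 - 2/3*e45 + 1/3*e46 - 3*e56
Answer: -32/17*e1 + 62/17*e2 + 61/34*e3 - 1/6*e4 - 16/17*e5 + 83/68*e6


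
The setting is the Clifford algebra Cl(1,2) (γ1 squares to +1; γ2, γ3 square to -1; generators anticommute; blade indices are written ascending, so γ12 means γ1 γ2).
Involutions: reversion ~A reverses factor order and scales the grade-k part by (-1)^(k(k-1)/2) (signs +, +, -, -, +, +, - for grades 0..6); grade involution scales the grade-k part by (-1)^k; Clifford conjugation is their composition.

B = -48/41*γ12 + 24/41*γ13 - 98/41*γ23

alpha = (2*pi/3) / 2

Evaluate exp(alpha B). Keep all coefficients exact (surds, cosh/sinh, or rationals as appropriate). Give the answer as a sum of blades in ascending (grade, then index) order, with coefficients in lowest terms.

B^2 term by term: the squares give (-48/41)^2*(γ12)^2 + (24/41)^2*(γ13)^2 + (-98/41)^2*(γ23)^2 = 2304/1681*(+1) + 576/1681*(+1) + 9604/1681*(-1) = -4 (each basis 2-blade squares to minus the product of its generators' squares); cross terms between blades sharing an index anticommute and cancel. So B^2 = -4.
B^2 = -4 — circular case — the even/odd split gives cos and sin: l = 2, alpha*l = 2*pi/3, so exp(alpha B) = cos(2*pi/3) + (sin(2*pi/3)/2)*B = -1/2 + (sqrt(3)/4)*B.
Answer: -1/2 - 12*sqrt(3)/41*γ12 + 6*sqrt(3)/41*γ13 - 49*sqrt(3)/82*γ23


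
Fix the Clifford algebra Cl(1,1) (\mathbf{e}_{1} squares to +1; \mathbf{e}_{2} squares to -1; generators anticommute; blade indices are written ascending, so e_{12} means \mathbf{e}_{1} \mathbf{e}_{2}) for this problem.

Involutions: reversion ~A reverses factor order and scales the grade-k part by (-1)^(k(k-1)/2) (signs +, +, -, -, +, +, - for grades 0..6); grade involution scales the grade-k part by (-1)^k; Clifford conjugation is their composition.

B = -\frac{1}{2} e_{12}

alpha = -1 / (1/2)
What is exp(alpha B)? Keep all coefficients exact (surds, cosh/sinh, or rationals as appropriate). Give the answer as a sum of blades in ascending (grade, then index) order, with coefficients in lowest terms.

B^2 = (-\frac{1}{2})^2*(e_{12})^2 = \frac{1}{4}*(+1) = \frac{1}{4} (a basis 2-blade squares to minus the product of its generators' squares).
B^2 = \frac{1}{4} — B^2 > 0, so the exponential closes hyperbolically: l = \frac{1}{2}, alpha*l = -1, so exp(alpha B) = cosh(-1) + (sinh(-1)/(\frac{1}{2}))*B = \cosh{\left(1 \right)} + (- 2 \sinh{\left(1 \right)})*B.
Answer: \cosh{\left(1 \right)} + \sinh{\left(1 \right)} e_{12}


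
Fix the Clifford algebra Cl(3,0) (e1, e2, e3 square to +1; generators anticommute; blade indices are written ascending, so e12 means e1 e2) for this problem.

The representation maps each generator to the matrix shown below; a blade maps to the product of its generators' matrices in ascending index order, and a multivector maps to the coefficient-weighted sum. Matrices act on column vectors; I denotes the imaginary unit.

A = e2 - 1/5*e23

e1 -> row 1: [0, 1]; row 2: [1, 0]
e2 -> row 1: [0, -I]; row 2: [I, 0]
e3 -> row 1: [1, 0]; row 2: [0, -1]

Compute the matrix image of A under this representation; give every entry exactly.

Bivector images (products of the table entries): rho(e23) = rho(e2)rho(e3) = row 1: [0, I]; row 2: [I, 0].
M = (1)*rho(e2) + (-1/5)*rho(e23), summed entrywise:
Answer: row 1: [0, -6*I/5]; row 2: [4*I/5, 0]


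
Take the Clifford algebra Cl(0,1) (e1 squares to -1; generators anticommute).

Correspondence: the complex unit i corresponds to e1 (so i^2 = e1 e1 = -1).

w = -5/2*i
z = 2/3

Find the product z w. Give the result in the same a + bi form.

In blades: z = 2/3, w = -5/2*e1.
Distribute z over w term by term (generator squares from the signature, products reordered to ascending indices): (2/3)*w = -5/3*e1.
Sum: -5/3*e1; translating back through the correspondence:
Answer: -5/3*i


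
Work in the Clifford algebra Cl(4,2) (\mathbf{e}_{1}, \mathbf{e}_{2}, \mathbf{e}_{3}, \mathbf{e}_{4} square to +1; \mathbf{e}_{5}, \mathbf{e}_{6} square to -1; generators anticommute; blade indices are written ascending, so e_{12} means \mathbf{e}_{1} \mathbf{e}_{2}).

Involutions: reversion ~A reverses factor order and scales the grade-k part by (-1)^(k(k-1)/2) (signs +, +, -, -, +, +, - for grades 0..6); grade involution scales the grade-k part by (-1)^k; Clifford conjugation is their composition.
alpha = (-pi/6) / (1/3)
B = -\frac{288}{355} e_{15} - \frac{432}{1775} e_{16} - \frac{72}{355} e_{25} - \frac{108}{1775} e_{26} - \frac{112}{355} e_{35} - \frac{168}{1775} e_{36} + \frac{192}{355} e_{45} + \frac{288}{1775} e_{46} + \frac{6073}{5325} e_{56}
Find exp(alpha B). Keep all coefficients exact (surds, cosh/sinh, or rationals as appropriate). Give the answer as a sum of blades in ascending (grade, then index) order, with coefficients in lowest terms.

B^2 term by term: the squares give (-\frac{288}{355})^2*(e_{15})^2 + (-\frac{432}{1775})^2*(e_{16})^2 + (-\frac{72}{355})^2*(e_{25})^2 + (-\frac{108}{1775})^2*(e_{26})^2 + (-\frac{112}{355})^2*(e_{35})^2 + (-\frac{168}{1775})^2*(e_{36})^2 + (\frac{192}{355})^2*(e_{45})^2 + (\frac{288}{1775})^2*(e_{46})^2 + (\frac{6073}{5325})^2*(e_{56})^2 = \frac{82944}{126025}*(+1) + \frac{186624}{3150625}*(+1) + \frac{5184}{126025}*(+1) + \frac{11664}{3150625}*(+1) + \frac{12544}{126025}*(+1) + \frac{28224}{3150625}*(+1) + \frac{36864}{126025}*(+1) + \frac{82944}{3150625}*(+1) + \frac{36881329}{28355625}*(-1) = -\frac{1}{9} (each basis 2-blade squares to minus the product of its generators' squares); cross terms between blades sharing an index anticommute and cancel; the commuting (index-disjoint) pairs give grade-4 terms 2*c*c'*(blade product), which cancel blade by blade — e_{1256}: -\frac{62208}{630125} + \frac{62208}{630125} = 0; e_{1356}: -\frac{96768}{630125} + \frac{96768}{630125} = 0; e_{1456}: \frac{165888}{630125} - \frac{165888}{630125} = 0; e_{2356}: -\frac{24192}{630125} + \frac{24192}{630125} = 0; e_{2456}: \frac{41472}{630125} - \frac{41472}{630125} = 0; e_{3456}: \frac{64512}{630125} - \frac{64512}{630125} = 0 — confirming B is simple. So B^2 = -\frac{1}{9}.
B^2 = -\frac{1}{9} — the series telescopes trigonometrically here: l = \frac{1}{3}, alpha*l = - \frac{\pi}{6}, so exp(alpha B) = cos(- \frac{\pi}{6}) + (sin(- \frac{\pi}{6})/(\frac{1}{3}))*B = \frac{\sqrt{3}}{2} + (- \frac{3}{2})*B.
Answer: \frac{\sqrt{3}}{2} + \frac{432}{355} e_{15} + \frac{648}{1775} e_{16} + \frac{108}{355} e_{25} + \frac{162}{1775} e_{26} + \frac{168}{355} e_{35} + \frac{252}{1775} e_{36} - \frac{288}{355} e_{45} - \frac{432}{1775} e_{46} - \frac{6073}{3550} e_{56}


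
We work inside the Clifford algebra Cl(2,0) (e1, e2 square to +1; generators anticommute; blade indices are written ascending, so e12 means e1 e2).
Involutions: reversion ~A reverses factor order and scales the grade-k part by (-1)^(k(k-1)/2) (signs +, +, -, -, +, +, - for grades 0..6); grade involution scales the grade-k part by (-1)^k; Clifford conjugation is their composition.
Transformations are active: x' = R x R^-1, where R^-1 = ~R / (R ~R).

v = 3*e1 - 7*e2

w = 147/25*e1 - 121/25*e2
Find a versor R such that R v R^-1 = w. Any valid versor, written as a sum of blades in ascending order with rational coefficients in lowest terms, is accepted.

The midline construction: v and w both square to 58, so reflecting in their sum 222/25*e1 - 296/25*e2 exchanges them.
Answer: 222/25*e1 - 296/25*e2


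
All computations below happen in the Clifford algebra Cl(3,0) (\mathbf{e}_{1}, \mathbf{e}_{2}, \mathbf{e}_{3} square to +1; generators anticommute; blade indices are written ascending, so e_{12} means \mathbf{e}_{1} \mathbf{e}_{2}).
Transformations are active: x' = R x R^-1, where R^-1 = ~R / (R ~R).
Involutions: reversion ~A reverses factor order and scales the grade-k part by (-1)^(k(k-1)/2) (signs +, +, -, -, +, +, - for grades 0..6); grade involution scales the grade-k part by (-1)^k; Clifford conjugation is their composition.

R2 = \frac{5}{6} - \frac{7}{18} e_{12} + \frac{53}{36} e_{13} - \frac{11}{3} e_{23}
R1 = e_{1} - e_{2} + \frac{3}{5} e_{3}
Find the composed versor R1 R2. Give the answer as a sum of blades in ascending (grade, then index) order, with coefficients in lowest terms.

Distribute over the terms of R1 (each basis-blade product reordered to ascending indices, repeated generators contracted through their squares):
(e_{1}) R2 = \frac{5}{6} e_{1} - \frac{7}{18} e_{2} + \frac{53}{36} e_{3} - \frac{11}{3} e_{123}
(-e_{2}) R2 = -\frac{7}{18} e_{1} - \frac{5}{6} e_{2} + \frac{11}{3} e_{3} + \frac{53}{36} e_{123}
(\frac{3}{5} e_{3}) R2 = -\frac{53}{60} e_{1} + \frac{11}{5} e_{2} + \frac{1}{2} e_{3} - \frac{7}{30} e_{123}
Summing the partial products and collecting blades:
Answer: -\frac{79}{180} e_{1} + \frac{44}{45} e_{2} + \frac{203}{36} e_{3} - \frac{437}{180} e_{123}


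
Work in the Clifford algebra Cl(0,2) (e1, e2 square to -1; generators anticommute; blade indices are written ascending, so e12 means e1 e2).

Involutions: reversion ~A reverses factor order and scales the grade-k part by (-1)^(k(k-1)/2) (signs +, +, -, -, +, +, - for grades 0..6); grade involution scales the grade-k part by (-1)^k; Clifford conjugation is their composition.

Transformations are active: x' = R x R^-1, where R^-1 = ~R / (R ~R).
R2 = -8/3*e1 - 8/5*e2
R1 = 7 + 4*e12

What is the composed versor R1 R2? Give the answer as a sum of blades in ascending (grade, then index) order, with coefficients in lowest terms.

Distribute over the terms of R1 (each basis-blade product reordered to ascending indices, repeated generators contracted through their squares):
(7) R2 = -56/3*e1 - 56/5*e2
(4*e12) R2 = 32/5*e1 - 32/3*e2
Summing the partial products and collecting blades:
Answer: -184/15*e1 - 328/15*e2


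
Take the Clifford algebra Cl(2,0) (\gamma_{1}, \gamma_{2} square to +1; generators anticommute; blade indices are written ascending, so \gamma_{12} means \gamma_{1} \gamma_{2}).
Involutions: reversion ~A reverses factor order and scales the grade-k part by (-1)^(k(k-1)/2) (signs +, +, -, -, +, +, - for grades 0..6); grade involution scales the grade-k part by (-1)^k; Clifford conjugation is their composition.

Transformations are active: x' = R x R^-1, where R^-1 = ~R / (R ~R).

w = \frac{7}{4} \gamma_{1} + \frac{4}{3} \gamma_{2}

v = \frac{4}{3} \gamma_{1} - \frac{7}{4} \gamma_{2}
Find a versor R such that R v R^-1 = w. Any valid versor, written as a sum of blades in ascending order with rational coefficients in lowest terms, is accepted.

Take R = v + w = \frac{37}{12} \gamma_{1} - \frac{5}{12} \gamma_{2}. Because q(v) = q(w) = \frac{697}{144}, conjugation by R sends v exactly to w.
Answer: \frac{37}{12} \gamma_{1} - \frac{5}{12} \gamma_{2}


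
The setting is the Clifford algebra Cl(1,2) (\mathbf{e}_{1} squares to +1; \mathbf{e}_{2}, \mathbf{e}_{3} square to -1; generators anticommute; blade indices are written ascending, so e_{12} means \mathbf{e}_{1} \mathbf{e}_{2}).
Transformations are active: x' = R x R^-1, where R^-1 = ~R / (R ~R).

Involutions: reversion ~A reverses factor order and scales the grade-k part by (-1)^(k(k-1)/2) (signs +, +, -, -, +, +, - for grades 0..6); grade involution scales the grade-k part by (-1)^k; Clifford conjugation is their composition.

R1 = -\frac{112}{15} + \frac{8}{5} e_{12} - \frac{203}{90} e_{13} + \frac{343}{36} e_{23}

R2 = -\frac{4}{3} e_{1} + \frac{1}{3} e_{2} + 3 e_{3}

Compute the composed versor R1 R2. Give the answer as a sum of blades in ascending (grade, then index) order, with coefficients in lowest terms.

Distribute over the terms of R2 (each basis-blade product reordered to ascending indices, repeated generators contracted through their squares):
R1 (-\frac{4}{3} e_{1}) = \frac{448}{45} e_{1} + \frac{32}{15} e_{2} - \frac{406}{135} e_{3} - \frac{343}{27} e_{123}
R1 (\frac{1}{3} e_{2}) = -\frac{8}{15} e_{1} - \frac{112}{45} e_{2} + \frac{343}{108} e_{3} + \frac{203}{270} e_{123}
R1 (3 e_{3}) = \frac{203}{30} e_{1} - \frac{343}{12} e_{2} - \frac{112}{5} e_{3} + \frac{24}{5} e_{123}
Summing the partial products and collecting blades:
Answer: \frac{1457}{90} e_{1} - \frac{5209}{180} e_{2} - \frac{2401}{108} e_{3} - \frac{1931}{270} e_{123}


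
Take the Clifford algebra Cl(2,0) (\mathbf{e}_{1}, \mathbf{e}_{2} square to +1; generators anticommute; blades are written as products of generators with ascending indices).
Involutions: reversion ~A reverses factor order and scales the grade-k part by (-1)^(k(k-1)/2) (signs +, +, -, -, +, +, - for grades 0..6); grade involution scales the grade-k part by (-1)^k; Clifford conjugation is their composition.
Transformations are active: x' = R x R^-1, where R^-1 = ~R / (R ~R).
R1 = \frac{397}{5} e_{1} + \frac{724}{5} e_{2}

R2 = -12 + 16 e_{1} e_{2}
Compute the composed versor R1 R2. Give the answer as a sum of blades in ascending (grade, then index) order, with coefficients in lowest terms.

Distribute over the terms of R1 (each basis-blade product reordered to ascending indices, repeated generators contracted through their squares):
(\frac{397}{5} e_{1}) R2 = -\frac{4764}{5} e_{1} + \frac{6352}{5} e_{2}
(\frac{724}{5} e_{2}) R2 = -\frac{11584}{5} e_{1} - \frac{8688}{5} e_{2}
Summing the partial products and collecting blades:
Answer: -\frac{16348}{5} e_{1} - \frac{2336}{5} e_{2}


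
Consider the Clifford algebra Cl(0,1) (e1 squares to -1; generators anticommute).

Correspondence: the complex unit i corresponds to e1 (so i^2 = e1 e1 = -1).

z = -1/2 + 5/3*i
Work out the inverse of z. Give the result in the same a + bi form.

In blades: z = -1/2 + 5/3*e1.
With qbar = -1/2 - 5/3*e1 (scalar fixed, mapped units negated), z qbar = 109/36 (the sum of squared coefficients), so z^-1 = qbar / (109/36) = -18/109 - 60/109*e1; translating back:
Answer: -18/109 - 60/109*i


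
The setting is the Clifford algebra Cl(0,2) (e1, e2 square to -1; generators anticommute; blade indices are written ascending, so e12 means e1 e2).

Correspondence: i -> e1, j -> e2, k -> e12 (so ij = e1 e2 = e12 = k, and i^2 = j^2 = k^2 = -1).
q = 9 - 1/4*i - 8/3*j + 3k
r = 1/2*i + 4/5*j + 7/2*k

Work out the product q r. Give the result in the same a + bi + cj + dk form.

In blades: q = 9 - 1/4*e1 - 8/3*e2 + 3*e12, r = 1/2*e1 + 4/5*e2 + 7/2*e12.
Distribute q over r term by term (generator squares from the signature, products reordered to ascending indices): (9)*r = 9/2*e1 + 36/5*e2 + 63/2*e12; (-1/4*e1)*r = 1/8 + 7/8*e2 - 1/5*e12; (-8/3*e2)*r = 32/15 - 28/3*e1 + 4/3*e12; (3*e12)*r = -21/2 - 12/5*e1 + 3/2*e2.
Sum: -989/120 - 217/30*e1 + 383/40*e2 + 979/30*e12; translating back through the correspondence:
Answer: -989/120 - 217/30*i + 383/40*j + 979/30*k


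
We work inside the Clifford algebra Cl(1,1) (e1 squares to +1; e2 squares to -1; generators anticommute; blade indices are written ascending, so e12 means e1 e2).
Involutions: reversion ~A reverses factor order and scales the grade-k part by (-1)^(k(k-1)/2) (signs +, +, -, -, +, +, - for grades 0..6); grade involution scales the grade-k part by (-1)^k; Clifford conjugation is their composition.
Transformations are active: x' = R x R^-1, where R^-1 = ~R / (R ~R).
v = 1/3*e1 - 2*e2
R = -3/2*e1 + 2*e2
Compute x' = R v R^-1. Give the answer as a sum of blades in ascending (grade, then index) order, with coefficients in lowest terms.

~R = -3/2*e1 + 2*e2, and R ~R = -7/4, so R^-1 = ~R / (-7/4).
R v = 7/2 + 7/3*e12
Answer: 17/3*e1 - 6*e2


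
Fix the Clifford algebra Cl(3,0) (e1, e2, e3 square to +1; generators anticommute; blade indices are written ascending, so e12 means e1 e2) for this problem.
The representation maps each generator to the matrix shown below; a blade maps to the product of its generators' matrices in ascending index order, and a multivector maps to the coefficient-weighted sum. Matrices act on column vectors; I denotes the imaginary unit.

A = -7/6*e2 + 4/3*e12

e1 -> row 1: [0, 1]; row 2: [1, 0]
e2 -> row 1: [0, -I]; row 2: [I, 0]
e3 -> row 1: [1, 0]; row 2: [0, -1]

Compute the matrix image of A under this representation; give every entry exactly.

Bivector images (products of the table entries): rho(e12) = rho(e1)rho(e2) = row 1: [I, 0]; row 2: [0, -I].
M = (-7/6)*rho(e2) + (4/3)*rho(e12), summed entrywise:
Answer: row 1: [4*I/3, 7*I/6]; row 2: [-7*I/6, -4*I/3]


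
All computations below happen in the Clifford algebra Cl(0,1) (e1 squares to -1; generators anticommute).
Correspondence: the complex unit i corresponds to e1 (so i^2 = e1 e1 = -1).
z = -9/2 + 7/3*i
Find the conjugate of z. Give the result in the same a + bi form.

In blades: z = -9/2 + 7/3*e1.
Conjugation here is Clifford conjugation: the scalar is fixed and the grade-1 and grade-2 blades all flip sign, giving -9/2 - 7/3*e1; translating back:
Answer: -9/2 - 7/3*i


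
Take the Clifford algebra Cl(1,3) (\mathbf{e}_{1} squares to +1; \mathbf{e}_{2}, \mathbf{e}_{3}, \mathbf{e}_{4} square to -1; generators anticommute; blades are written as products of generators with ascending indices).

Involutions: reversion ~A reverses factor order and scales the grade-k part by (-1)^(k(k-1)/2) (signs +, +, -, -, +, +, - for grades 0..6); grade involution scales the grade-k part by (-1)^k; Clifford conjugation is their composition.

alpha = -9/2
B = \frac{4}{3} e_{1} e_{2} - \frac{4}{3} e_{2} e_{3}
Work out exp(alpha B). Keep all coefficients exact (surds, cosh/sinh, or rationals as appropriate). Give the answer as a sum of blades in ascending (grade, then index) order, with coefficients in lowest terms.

B^2 term by term: the squares give (\frac{4}{3})^2*(e_{1} e_{2})^2 + (-\frac{4}{3})^2*(e_{2} e_{3})^2 = \frac{16}{9}*(+1) + \frac{16}{9}*(-1) = 0 (each basis 2-blade squares to minus the product of its generators' squares); cross terms between blades sharing an index anticommute and cancel. So B^2 = 0.
B^2 = 0, so the series closes: exp(alpha B) = 1 + alpha B (parabolic case).
Answer: 1 - 6 e_{1} e_{2} + 6 e_{2} e_{3}


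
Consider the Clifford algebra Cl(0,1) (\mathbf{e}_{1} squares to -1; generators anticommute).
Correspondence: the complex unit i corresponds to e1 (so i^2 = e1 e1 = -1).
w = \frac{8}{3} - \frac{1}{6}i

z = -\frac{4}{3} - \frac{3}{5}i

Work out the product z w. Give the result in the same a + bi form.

In blades: z = -\frac{4}{3} - \frac{3}{5} e_{1}, w = \frac{8}{3} - \frac{1}{6} e_{1}.
Distribute z over w term by term (generator squares from the signature, products reordered to ascending indices): (-\frac{4}{3})*w = -\frac{32}{9} + \frac{2}{9} e_{1}; (-\frac{3}{5} e_{1})*w = -\frac{1}{10} - \frac{8}{5} e_{1}.
Sum: -\frac{329}{90} - \frac{62}{45} e_{1}; translating back through the correspondence:
Answer: -\frac{329}{90} - \frac{62}{45}i


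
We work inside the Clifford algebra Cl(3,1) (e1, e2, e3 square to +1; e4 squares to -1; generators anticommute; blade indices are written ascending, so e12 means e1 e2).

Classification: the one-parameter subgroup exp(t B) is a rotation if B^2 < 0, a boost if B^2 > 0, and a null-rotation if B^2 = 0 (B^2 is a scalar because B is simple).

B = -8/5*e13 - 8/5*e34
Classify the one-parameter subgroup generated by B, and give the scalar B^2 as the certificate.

B^2 term by term: the squares give (-8/5)^2*(e13)^2 + (-8/5)^2*(e34)^2 = 64/25*(-1) + 64/25*(+1) = 0 (each basis 2-blade squares to minus the product of its generators' squares); cross terms between blades sharing an index anticommute and cancel. So B^2 = 0.
Answer: null-rotation, certificate B^2 = 0. The invariant at work: B^2 = 0 is unchanged by conjugation, hence its sign classifies the subgroup whatever basis B is written in.


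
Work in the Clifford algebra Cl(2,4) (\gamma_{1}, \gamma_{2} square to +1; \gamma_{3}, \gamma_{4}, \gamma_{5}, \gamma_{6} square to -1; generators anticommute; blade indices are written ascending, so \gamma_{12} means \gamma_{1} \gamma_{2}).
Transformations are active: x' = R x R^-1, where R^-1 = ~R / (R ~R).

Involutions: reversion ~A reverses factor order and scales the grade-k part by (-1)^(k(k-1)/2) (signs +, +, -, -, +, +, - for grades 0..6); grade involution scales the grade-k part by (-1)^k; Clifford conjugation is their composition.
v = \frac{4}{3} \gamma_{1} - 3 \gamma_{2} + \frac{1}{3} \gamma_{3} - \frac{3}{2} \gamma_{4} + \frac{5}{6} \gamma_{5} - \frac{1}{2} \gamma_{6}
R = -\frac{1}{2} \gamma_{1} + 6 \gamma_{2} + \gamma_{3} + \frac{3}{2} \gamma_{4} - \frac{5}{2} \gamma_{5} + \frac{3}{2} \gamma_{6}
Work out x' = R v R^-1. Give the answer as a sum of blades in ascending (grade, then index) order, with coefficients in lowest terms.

~R = -\frac{1}{2} \gamma_{1} + 6 \gamma_{2} + \gamma_{3} + \frac{3}{2} \gamma_{4} - \frac{5}{2} \gamma_{5} + \frac{3}{2} \gamma_{6}, and R ~R = \frac{49}{2}, so R^-1 = ~R / (\frac{49}{2}).
R v = -\frac{167}{12} - \frac{13}{2} \gamma_{12} - \frac{3}{2} \gamma_{13} - \frac{5}{4} \gamma_{14} + \frac{35}{12} \gamma_{15} - \frac{7}{4} \gamma_{16} + 5 \gamma_{23} - \frac{9}{2} \gamma_{24} - \frac{5}{2} \gamma_{25} + \frac{3}{2} \gamma_{26} - 2 \gamma_{34} + \frac{5}{3} \gamma_{35} - \gamma_{36} - \frac{5}{2} \gamma_{45} + \frac{3}{2} \gamma_{46}
Answer: -\frac{75}{98} \gamma_{1} - \frac{187}{49} \gamma_{2} - \frac{72}{49} \gamma_{3} - \frac{10}{49} \gamma_{4} + \frac{295}{147} \gamma_{5} - \frac{59}{49} \gamma_{6}


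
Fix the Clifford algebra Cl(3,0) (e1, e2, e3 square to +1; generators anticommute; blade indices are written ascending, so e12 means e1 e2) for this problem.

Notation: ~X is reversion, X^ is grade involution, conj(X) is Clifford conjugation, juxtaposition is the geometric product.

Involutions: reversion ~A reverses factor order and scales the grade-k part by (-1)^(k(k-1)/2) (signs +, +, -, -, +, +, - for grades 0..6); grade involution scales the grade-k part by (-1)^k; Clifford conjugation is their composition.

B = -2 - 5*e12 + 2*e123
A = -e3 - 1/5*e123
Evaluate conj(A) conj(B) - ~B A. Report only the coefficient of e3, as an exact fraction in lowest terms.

first term: 2/5 - e3 + 2*e12 + 27/5*e123
second term: -2/5 + 3*e3 + 2*e12 - 23/5*e123
Answer: -4


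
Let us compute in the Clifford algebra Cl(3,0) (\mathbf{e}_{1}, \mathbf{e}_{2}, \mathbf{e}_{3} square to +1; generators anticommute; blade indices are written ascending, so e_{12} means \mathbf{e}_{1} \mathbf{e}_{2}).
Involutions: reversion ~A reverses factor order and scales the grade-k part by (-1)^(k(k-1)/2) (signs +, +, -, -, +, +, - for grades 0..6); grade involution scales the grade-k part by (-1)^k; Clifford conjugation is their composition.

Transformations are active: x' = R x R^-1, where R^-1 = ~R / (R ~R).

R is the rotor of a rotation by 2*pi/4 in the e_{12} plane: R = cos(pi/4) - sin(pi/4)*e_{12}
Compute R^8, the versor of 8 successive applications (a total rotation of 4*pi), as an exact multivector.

The rotor phase is half the rotation angle and phases add under composition, so 8 steps in the e_{12} plane accumulate phase 8*(pi/4) = 2 \pi: R^8 = cos(2 \pi) - sin(2 \pi)*e_{12}.
cos(2 \pi) = 1 and sin(2 \pi) = 0, so R^8 = 1. The total rotation 4*pi is 2 full turns, so every vector returns to itself, yet the rotor is +1, back on the identity sheet (an even number of 2*pi turns).
Answer: 1


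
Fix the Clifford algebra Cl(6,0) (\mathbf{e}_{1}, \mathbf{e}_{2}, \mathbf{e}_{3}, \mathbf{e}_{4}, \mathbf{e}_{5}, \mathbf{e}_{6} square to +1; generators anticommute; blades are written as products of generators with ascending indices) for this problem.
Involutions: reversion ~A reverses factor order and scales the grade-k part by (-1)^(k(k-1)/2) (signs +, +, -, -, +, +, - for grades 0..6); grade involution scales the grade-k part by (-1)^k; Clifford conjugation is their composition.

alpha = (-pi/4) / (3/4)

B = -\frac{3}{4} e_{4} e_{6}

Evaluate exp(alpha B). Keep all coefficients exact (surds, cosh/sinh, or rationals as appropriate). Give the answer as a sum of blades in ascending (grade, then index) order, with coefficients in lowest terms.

B^2 = (-\frac{3}{4})^2*(e_{4} e_{6})^2 = \frac{9}{16}*(-1) = -\frac{9}{16} (a basis 2-blade squares to minus the product of its generators' squares).
B^2 = -\frac{9}{16} — the series telescopes trigonometrically here: l = \frac{3}{4}, alpha*l = - \frac{\pi}{4}, so exp(alpha B) = cos(- \frac{\pi}{4}) + (sin(- \frac{\pi}{4})/(\frac{3}{4}))*B = \frac{\sqrt{2}}{2} + (- \frac{2 \sqrt{2}}{3})*B.
Answer: \frac{\sqrt{2}}{2} + \frac{\sqrt{2}}{2} e_{4} e_{6}


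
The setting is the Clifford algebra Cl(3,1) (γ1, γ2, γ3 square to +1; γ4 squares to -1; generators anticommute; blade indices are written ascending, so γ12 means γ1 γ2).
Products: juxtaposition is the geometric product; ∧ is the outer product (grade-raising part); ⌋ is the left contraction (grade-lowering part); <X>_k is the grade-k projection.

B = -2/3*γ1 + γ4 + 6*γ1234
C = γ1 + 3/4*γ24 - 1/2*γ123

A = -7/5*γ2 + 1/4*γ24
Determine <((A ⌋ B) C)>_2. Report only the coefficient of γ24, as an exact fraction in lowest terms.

step 1: -3/2*γ13 + 42/5*γ134
step 2: 3/4*γ2 + 3/2*γ3 + 21/5*γ24 + 42/5*γ34 - 63/10*γ123 + 9/8*γ1234
step 3: 21/5*γ24 + 42/5*γ34
Answer: 21/5


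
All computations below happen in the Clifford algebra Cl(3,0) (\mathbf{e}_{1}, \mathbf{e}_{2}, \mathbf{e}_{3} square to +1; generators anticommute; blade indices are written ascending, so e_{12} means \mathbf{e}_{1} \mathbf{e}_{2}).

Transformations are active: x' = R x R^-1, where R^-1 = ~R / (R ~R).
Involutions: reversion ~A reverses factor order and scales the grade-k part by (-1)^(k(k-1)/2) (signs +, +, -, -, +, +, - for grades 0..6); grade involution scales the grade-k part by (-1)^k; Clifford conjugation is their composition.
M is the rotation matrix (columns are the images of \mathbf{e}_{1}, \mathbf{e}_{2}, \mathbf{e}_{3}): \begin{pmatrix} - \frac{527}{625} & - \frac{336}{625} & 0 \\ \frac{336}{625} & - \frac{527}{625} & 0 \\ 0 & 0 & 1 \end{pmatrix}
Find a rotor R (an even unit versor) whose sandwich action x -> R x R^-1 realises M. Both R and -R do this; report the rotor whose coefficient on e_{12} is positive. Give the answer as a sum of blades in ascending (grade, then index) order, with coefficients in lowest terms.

Method: write R = a + b12*e_{12} + b13*e_{13} + b23*e_{23} with a^2 + b12^2 + b13^2 + b23^2 = 1 (so R^-1 = ~R). Expanding the columns R e_j ~R gives tr M = 4a^2 - 1 and, from the antisymmetric part, M21 - M12 = -4a*b12, M13 - M31 = 4a*b13, M32 - M23 = -4a*b23.
Here tr M = -\frac{429}{625}, so a^2 = (1 + tr M)/4 = \frac{49}{625} and a = ±\frac{7}{25}. Taking a = \frac{7}{25}: M21 - M12 = \frac{672}{625}, M13 - M31 = 0, M32 - M23 = 0, giving b12 = -\frac{24}{25}, b13 = 0, b23 = 0, i.e. R = \frac{7}{25} - \frac{24}{25} e_{12}.
Its e_{12} coefficient is negative, so report the other preimage -R.
Answer: -\frac{7}{25} + \frac{24}{25} e_{12}. Key observation: the double cover Spin(3) -> SO(3) sends R and -R to the same matrix (trace -\frac{429}{625} here), so the stated sign of the e_{12} coefficient is what selects one sheet.


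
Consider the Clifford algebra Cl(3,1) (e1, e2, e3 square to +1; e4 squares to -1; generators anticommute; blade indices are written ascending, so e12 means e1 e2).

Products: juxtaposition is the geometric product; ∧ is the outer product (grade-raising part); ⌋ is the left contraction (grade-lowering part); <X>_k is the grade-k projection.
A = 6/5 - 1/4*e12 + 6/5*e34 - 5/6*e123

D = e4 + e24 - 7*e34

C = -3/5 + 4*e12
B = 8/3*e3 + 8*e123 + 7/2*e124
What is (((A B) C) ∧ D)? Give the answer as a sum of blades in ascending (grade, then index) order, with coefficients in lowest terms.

step 1: 20/3 + 26/5*e3 - 93/40*e4 - 20/9*e12 + 35/12*e34 + 71/15*e123 - 27/5*e124
step 2: 44/9 - 1654/75*e3 + 4599/200*e4 + 28*e12 - 7/4*e34 + 449/25*e123 - 303/50*e124 + 35/3*e1234
step 3: 44/9*e4 + 44/9*e24 - 12662/225*e34 + 28*e124 + 1654/75*e234 - 4451/25*e1234
Answer: 44/9*e4 + 44/9*e24 - 12662/225*e34 + 28*e124 + 1654/75*e234 - 4451/25*e1234


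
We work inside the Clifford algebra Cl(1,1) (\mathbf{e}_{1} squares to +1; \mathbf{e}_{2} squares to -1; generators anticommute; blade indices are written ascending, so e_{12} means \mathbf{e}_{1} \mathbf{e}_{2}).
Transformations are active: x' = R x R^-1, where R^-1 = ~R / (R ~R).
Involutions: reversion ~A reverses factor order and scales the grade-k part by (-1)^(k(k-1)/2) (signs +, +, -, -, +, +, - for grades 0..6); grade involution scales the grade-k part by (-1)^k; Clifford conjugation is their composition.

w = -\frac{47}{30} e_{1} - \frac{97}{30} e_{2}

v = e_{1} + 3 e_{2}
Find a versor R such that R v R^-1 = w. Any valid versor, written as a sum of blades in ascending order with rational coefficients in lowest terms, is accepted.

Sketch: the shared square -8 makes R = v + w = -\frac{17}{30} e_{1} - \frac{7}{30} e_{2} the natural versor; its sandwich fixes that direction, negates (v - w)/2, and sends v to w.
Answer: -\frac{17}{30} e_{1} - \frac{7}{30} e_{2}
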